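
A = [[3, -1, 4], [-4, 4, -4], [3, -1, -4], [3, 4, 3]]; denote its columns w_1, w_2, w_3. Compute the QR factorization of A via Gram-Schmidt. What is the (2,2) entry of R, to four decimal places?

w_1 = (3, -4, 3, 3); ‖w_1‖ = 6.5574, so e_1 = (0.4575, -0.6100, 0.4575, 0.4575).
e_1·w_2 = 0.4575·(-1) + (-0.6100)·4 + 0.4575·(-1) + 0.4575·4 = -1.5250.
u_2 = w_2 + 1.5250·e_1 = (-0.3023, 3.0698, -0.3023, 4.6977).
r_{22} = ‖u_2‖ = 5.6280.

r_{22} = 5.6280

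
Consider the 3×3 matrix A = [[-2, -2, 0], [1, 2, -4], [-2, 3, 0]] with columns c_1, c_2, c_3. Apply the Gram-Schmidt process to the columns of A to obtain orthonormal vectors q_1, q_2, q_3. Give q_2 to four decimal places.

c_1 = (-2, 1, -2); ‖c_1‖ = 3.0000, so q_1 = (-0.6667, 0.3333, -0.6667).
q_1·c_2 = (-0.6667)·(-2) + 0.3333·2 + (-0.6667)·3 = 0.0000.
u_2 = c_2 − 0.0000·q_1 = (-2.0000, 2.0000, 3.0000).
‖u_2‖ = 4.1231, so q_2 = (-0.4851, 0.4851, 0.7276).

q_2 = (-0.4851, 0.4851, 0.7276)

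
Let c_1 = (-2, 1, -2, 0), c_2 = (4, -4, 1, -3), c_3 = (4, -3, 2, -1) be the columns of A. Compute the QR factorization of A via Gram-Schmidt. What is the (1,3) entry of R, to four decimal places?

r_{13} = -5.0000

c_1 = (-2, 1, -2, 0); ‖c_1‖ = 3.0000, so e_1 = (-0.6667, 0.3333, -0.6667, 0.0000).
r_{13} = e_1·c_3 = -5.0000.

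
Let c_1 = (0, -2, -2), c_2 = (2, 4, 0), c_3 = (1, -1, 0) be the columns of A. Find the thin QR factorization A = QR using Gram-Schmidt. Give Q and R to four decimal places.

Q = [[0.0000, 0.5774, 0.8165], [-0.7071, 0.5774, -0.4082], [-0.7071, -0.5774, 0.4082]], R = [[2.8284, -2.8284, 0.7071], [0.0000, 3.4641, 0.0000], [0.0000, 0.0000, 1.2247]]

c_1 = (0, -2, -2); ‖c_1‖ = 2.8284, so e_1 = (0.0000, -0.7071, -0.7071).
e_1·c_2 = 0.0000·2 + (-0.7071)·4 + (-0.7071)·0 = -2.8284.
u_2 = c_2 + 2.8284·e_1 = (2.0000, 2.0000, -2.0000).
‖u_2‖ = 3.4641, so e_2 = (0.5774, 0.5774, -0.5774).
e_1·c_3 = 0.0000·1 + (-0.7071)·(-1) + (-0.7071)·0 = 0.7071; e_2·c_3 = 0.5774·1 + 0.5774·(-1) + (-0.5774)·0 = 0.0000.
u_3 = c_3 − 0.7071·e_1 + 0.0000·e_2 = (1.0000, -0.5000, 0.5000).
‖u_3‖ = 1.2247, so e_3 = (0.8165, -0.4082, 0.4082).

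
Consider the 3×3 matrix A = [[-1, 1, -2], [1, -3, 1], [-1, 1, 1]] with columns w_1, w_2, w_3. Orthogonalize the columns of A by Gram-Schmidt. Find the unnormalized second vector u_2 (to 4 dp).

u_2 = (-0.6667, -1.3333, -0.6667)

q_1 = w_1/‖w_1‖ = (-1, 1, -1)/1.7321 = (-0.5774, 0.5774, -0.5774).
r_{12} = q_1·w_2 = -2.8868.
u_2 = w_2 + 2.8868·q_1 = (-0.6667, -1.3333, -0.6667).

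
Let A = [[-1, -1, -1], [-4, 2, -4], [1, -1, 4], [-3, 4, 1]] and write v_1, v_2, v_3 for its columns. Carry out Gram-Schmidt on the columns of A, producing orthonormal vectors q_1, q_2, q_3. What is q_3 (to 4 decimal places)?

q_3 = (0.2964, -0.1196, 0.8791, 0.3537)

v_1 = (-1, -4, 1, -3); ‖v_1‖ = 5.1962, so q_1 = (-0.1925, -0.7698, 0.1925, -0.5774).
q_1·v_2 = (-0.1925)·(-1) + (-0.7698)·2 + 0.1925·(-1) + (-0.5774)·4 = -3.8490.
u_2 = v_2 + 3.8490·q_1 = (-1.7407, -0.9630, -0.2593, 1.7778).
‖u_2‖ = 2.6805, so q_2 = (-0.6494, -0.3592, -0.0967, 0.6632).
q_1·v_3 = (-0.1925)·(-1) + (-0.7698)·(-4) + 0.1925·4 + (-0.5774)·1 = 3.4641; q_2·v_3 = (-0.6494)·(-1) + (-0.3592)·(-4) + (-0.0967)·4 + 0.6632·1 = 2.3627.
u_3 = v_3 − 3.4641·q_1 − 2.3627·q_2 = (1.2010, -0.4845, 3.5619, 1.4330).
‖u_3‖ = 4.0519, so q_3 = (0.2964, -0.1196, 0.8791, 0.3537).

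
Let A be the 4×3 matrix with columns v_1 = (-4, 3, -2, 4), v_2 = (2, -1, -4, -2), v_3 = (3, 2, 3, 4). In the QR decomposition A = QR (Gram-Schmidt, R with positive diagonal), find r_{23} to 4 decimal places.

r_{23} = -3.1803

q_1 = v_1/‖v_1‖ = (-4, 3, -2, 4)/6.7082 = (-0.5963, 0.4472, -0.2981, 0.5963).
r_{12} = q_1·v_2 = -1.6398.
u_2 = v_2 + 1.6398·q_1 = (1.0222, -0.2667, -4.4889, -1.0222).
‖u_2‖ = 4.7235, so q_2 = (0.2164, -0.0565, -0.9503, -0.2164).
r_{23} = q_2·v_3 = -3.1803.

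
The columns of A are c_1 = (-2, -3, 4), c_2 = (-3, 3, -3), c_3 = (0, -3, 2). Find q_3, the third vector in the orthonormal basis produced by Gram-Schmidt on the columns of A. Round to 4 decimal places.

c_1 = (-2, -3, 4); ‖c_1‖ = 5.3852, so q_1 = (-0.3714, -0.5571, 0.7428).
q_1·c_2 = (-0.3714)·(-3) + (-0.5571)·3 + 0.7428·(-3) = -2.7854.
u_2 = c_2 + 2.7854·q_1 = (-4.0345, 1.4483, -0.9310).
‖u_2‖ = 4.3865, so q_2 = (-0.9197, 0.3302, -0.2122).
q_1·c_3 = (-0.3714)·0 + (-0.5571)·(-3) + 0.7428·2 = 3.1568; q_2·c_3 = (-0.9197)·0 + 0.3302·(-3) + (-0.2122)·2 = -1.4150.
u_3 = c_3 − 3.1568·q_1 + 1.4150·q_2 = (-0.1290, -0.7742, -0.6452).
‖u_3‖ = 1.0160, so q_3 = (-0.1270, -0.7620, -0.6350).

q_3 = (-0.1270, -0.7620, -0.6350)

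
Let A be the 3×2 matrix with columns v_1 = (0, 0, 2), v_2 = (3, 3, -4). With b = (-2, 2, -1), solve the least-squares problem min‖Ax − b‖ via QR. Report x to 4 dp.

x = (-0.5000, 0.0000)

v_1 = (0, 0, 2); ‖v_1‖ = 2.0000, so q_1 = (0.0000, 0.0000, 1.0000).
q_1·v_2 = 0.0000·3 + 0.0000·3 + 1.0000·(-4) = -4.0000.
u_2 = v_2 + 4.0000·q_1 = (3.0000, 3.0000, 0.0000).
‖u_2‖ = 4.2426, so q_2 = (0.7071, 0.7071, 0.0000).
Qᵀb = (-1.0000, 0.0000).
Back-substitute: x_2 = 0.0000/4.2426 = 0.0000.
x_1 = (-1.0000 + 4.0000·0.0000)/2.0000 = -0.5000.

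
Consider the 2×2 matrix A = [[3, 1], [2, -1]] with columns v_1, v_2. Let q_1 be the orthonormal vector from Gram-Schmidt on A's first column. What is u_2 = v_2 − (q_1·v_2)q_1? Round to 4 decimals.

u_2 = (0.7692, -1.1538)

v_1 = (3, 2); ‖v_1‖ = 3.6056, so q_1 = (0.8321, 0.5547).
q_1·v_2 = 0.8321·1 + 0.5547·(-1) = 0.2774.
u_2 = v_2 − 0.2774·q_1 = (0.7692, -1.1538).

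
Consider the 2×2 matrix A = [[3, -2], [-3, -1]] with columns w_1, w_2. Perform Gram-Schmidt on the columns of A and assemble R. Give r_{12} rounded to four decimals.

w_1 = (3, -3); ‖w_1‖ = 4.2426, so q_1 = (0.7071, -0.7071).
r_{12} = q_1·w_2 = -0.7071.

r_{12} = -0.7071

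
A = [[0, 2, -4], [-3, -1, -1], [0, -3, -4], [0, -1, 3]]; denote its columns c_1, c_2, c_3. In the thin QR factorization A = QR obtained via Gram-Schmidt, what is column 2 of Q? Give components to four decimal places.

e_2 = (0.5345, 0.0000, -0.8018, -0.2673)

c_1 = (0, -3, 0, 0); ‖c_1‖ = 3.0000, so e_1 = (0.0000, -1.0000, 0.0000, 0.0000).
e_1·c_2 = 0.0000·2 + (-1.0000)·(-1) + 0.0000·(-3) + 0.0000·(-1) = 1.0000.
u_2 = c_2 − 1.0000·e_1 = (2.0000, 0.0000, -3.0000, -1.0000).
‖u_2‖ = 3.7417, so e_2 = (0.5345, 0.0000, -0.8018, -0.2673).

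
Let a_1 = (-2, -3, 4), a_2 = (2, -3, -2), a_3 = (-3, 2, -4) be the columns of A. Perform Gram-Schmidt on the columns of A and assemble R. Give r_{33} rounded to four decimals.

r_{33} = 4.2727

a_1 = (-2, -3, 4); ‖a_1‖ = 5.3852, so q_1 = (-0.3714, -0.5571, 0.7428).
q_1·a_2 = (-0.3714)·2 + (-0.5571)·(-3) + 0.7428·(-2) = -0.5571.
u_2 = a_2 + 0.5571·q_1 = (1.7931, -3.3103, -1.5862).
‖u_2‖ = 4.0853, so q_2 = (0.4389, -0.8103, -0.3883).
q_1·a_3 = (-0.3714)·(-3) + (-0.5571)·2 + 0.7428·(-4) = -2.9711; q_2·a_3 = 0.4389·(-3) + (-0.8103)·2 + (-0.3883)·(-4) = -1.3843.
u_3 = a_3 + 2.9711·q_1 + 1.3843·q_2 = (-3.4959, -0.7769, -2.3306).
r_{33} = ‖u_3‖ = 4.2727.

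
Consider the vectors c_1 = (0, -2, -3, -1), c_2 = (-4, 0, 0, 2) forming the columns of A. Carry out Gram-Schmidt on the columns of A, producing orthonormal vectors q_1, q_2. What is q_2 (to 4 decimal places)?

q_2 = (-0.9009, -0.0643, -0.0965, 0.4183)

c_1 = (0, -2, -3, -1); ‖c_1‖ = 3.7417, so q_1 = (0.0000, -0.5345, -0.8018, -0.2673).
q_1·c_2 = 0.0000·(-4) + (-0.5345)·0 + (-0.8018)·0 + (-0.2673)·2 = -0.5345.
u_2 = c_2 + 0.5345·q_1 = (-4.0000, -0.2857, -0.4286, 1.8571).
‖u_2‖ = 4.4401, so q_2 = (-0.9009, -0.0643, -0.0965, 0.4183).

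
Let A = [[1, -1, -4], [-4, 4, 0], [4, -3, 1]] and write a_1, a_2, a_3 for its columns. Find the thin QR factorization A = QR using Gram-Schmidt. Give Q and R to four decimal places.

a_1 = (1, -4, 4); ‖a_1‖ = 5.7446, so e_1 = (0.1741, -0.6963, 0.6963).
e_1·a_2 = 0.1741·(-1) + (-0.6963)·4 + 0.6963·(-3) = -5.0483.
u_2 = a_2 + 5.0483·e_1 = (-0.1212, 0.4848, 0.5152).
‖u_2‖ = 0.7177, so e_2 = (-0.1689, 0.6755, 0.7177).
e_1·a_3 = 0.1741·(-4) + (-0.6963)·0 + 0.6963·1 = 0.0000; e_2·a_3 = (-0.1689)·(-4) + 0.6755·0 + 0.7177·1 = 1.3933.
u_3 = a_3 + 0.0000·e_1 − 1.3933·e_2 = (-3.7647, -0.9412, 0.0000).
‖u_3‖ = 3.8806, so e_3 = (-0.9701, -0.2425, 0.0000).

Q = [[0.1741, -0.1689, -0.9701], [-0.6963, 0.6755, -0.2425], [0.6963, 0.7177, 0.0000]], R = [[5.7446, -5.0483, 0.0000], [0.0000, 0.7177, 1.3933], [0.0000, 0.0000, 3.8806]]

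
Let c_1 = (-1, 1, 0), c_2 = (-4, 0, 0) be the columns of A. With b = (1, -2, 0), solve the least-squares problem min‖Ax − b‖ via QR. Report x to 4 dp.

x = (-2.0000, 0.2500)

c_1 = (-1, 1, 0); ‖c_1‖ = 1.4142, so q_1 = (-0.7071, 0.7071, 0.0000).
q_1·c_2 = (-0.7071)·(-4) + 0.7071·0 + 0.0000·0 = 2.8284.
u_2 = c_2 − 2.8284·q_1 = (-2.0000, -2.0000, 0.0000).
‖u_2‖ = 2.8284, so q_2 = (-0.7071, -0.7071, 0.0000).
Qᵀb = (-2.1213, 0.7071).
Back-substitute: x_2 = 0.7071/2.8284 = 0.2500.
x_1 = (-2.1213 − 2.8284·0.2500)/1.4142 = -2.0000.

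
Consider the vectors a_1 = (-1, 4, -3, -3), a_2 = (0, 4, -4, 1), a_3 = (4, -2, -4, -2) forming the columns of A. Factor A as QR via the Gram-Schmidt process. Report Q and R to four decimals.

a_1 = (-1, 4, -3, -3); ‖a_1‖ = 5.9161, so e_1 = (-0.1690, 0.6761, -0.5071, -0.5071).
e_1·a_2 = (-0.1690)·0 + 0.6761·4 + (-0.5071)·(-4) + (-0.5071)·1 = 4.2258.
u_2 = a_2 − 4.2258·e_1 = (0.7143, 1.1429, -1.8571, 3.1429).
‖u_2‖ = 3.8914, so e_2 = (0.1836, 0.2937, -0.4772, 0.8076).
e_1·a_3 = (-0.1690)·4 + 0.6761·(-2) + (-0.5071)·(-4) + (-0.5071)·(-2) = 1.0142; e_2·a_3 = 0.1836·4 + 0.2937·(-2) + (-0.4772)·(-4) + 0.8076·(-2) = 0.4405.
u_3 = a_3 − 1.0142·e_1 − 0.4405·e_2 = (4.0906, -2.8151, -3.2755, -1.8415).
‖u_3‖ = 6.2271, so e_3 = (0.6569, -0.4521, -0.5260, -0.2957).

Q = [[-0.1690, 0.1836, 0.6569], [0.6761, 0.2937, -0.4521], [-0.5071, -0.4772, -0.5260], [-0.5071, 0.8076, -0.2957]], R = [[5.9161, 4.2258, 1.0142], [0.0000, 3.8914, 0.4405], [0.0000, 0.0000, 6.2271]]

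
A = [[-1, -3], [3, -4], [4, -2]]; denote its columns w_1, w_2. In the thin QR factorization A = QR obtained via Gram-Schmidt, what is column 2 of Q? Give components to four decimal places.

e_2 = (-0.8640, -0.4820, 0.1455)

w_1 = (-1, 3, 4); ‖w_1‖ = 5.0990, so e_1 = (-0.1961, 0.5883, 0.7845).
e_1·w_2 = (-0.1961)·(-3) + 0.5883·(-4) + 0.7845·(-2) = -3.3340.
u_2 = w_2 + 3.3340·e_1 = (-3.6538, -2.0385, 0.6154).
‖u_2‖ = 4.2290, so e_2 = (-0.8640, -0.4820, 0.1455).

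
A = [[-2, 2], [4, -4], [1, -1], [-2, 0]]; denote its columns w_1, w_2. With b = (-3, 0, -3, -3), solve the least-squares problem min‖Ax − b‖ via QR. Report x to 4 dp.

x = (1.5000, 1.3571)

e_1 = w_1/‖w_1‖ = (-2, 4, 1, -2)/5.0000 = (-0.4000, 0.8000, 0.2000, -0.4000).
r_{12} = e_1·w_2 = -4.2000.
u_2 = w_2 + 4.2000·e_1 = (0.3200, -0.6400, -0.1600, -1.6800).
‖u_2‖ = 1.8330, so e_2 = (0.1746, -0.3491, -0.0873, -0.9165).
Qᵀb = (1.8000, 2.4877).
Back-substitute: x_2 = 2.4877/1.8330 = 1.3571.
x_1 = (1.8000 + 4.2000·1.3571)/5.0000 = 1.5000.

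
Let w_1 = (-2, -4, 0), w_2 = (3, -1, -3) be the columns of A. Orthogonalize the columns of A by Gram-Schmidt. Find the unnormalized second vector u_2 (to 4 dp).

u_2 = (2.8000, -1.4000, -3.0000)

w_1 = (-2, -4, 0); ‖w_1‖ = 4.4721, so e_1 = (-0.4472, -0.8944, 0.0000).
e_1·w_2 = (-0.4472)·3 + (-0.8944)·(-1) + 0.0000·(-3) = -0.4472.
u_2 = w_2 + 0.4472·e_1 = (2.8000, -1.4000, -3.0000).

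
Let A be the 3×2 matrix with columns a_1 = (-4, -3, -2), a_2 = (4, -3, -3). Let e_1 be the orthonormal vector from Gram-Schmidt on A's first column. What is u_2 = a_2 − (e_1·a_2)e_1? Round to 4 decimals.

a_1 = (-4, -3, -2); ‖a_1‖ = 5.3852, so e_1 = (-0.7428, -0.5571, -0.3714).
e_1·a_2 = (-0.7428)·4 + (-0.5571)·(-3) + (-0.3714)·(-3) = -0.1857.
u_2 = a_2 + 0.1857·e_1 = (3.8621, -3.1034, -3.0690).

u_2 = (3.8621, -3.1034, -3.0690)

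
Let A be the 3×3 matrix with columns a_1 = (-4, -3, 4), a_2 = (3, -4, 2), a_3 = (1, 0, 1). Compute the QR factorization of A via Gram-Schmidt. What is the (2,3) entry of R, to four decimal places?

r_{23} = 0.9545

q_1 = a_1/‖a_1‖ = (-4, -3, 4)/6.4031 = (-0.6247, -0.4685, 0.6247).
r_{12} = q_1·a_2 = 1.2494.
u_2 = a_2 − 1.2494·q_1 = (3.7805, -3.4146, 1.2195).
‖u_2‖ = 5.2382, so q_2 = (0.7217, -0.6519, 0.2328).
r_{23} = q_2·a_3 = 0.9545.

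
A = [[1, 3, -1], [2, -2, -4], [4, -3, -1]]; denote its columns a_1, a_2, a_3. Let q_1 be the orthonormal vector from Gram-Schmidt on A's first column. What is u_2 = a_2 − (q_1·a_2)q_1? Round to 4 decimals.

u_2 = (3.6190, -0.7619, -0.5238)

q_1 = a_1/‖a_1‖ = (1, 2, 4)/4.5826 = (0.2182, 0.4364, 0.8729).
r_{12} = q_1·a_2 = -2.8368.
u_2 = a_2 + 2.8368·q_1 = (3.6190, -0.7619, -0.5238).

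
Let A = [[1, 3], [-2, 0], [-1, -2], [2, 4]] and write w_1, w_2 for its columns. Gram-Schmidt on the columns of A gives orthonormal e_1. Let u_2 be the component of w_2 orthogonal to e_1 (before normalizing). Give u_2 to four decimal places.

e_1 = w_1/‖w_1‖ = (1, -2, -1, 2)/3.1623 = (0.3162, -0.6325, -0.3162, 0.6325).
r_{12} = e_1·w_2 = 4.1110.
u_2 = w_2 − 4.1110·e_1 = (1.7000, 2.6000, -0.7000, 1.4000).

u_2 = (1.7000, 2.6000, -0.7000, 1.4000)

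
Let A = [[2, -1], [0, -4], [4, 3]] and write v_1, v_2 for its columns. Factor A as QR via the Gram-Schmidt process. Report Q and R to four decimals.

Q = [[0.4472, -0.4364], [0.0000, -0.8729], [0.8944, 0.2182]], R = [[4.4721, 2.2361], [0.0000, 4.5826]]

v_1 = (2, 0, 4); ‖v_1‖ = 4.4721, so q_1 = (0.4472, 0.0000, 0.8944).
q_1·v_2 = 0.4472·(-1) + 0.0000·(-4) + 0.8944·3 = 2.2361.
u_2 = v_2 − 2.2361·q_1 = (-2.0000, -4.0000, 1.0000).
‖u_2‖ = 4.5826, so q_2 = (-0.4364, -0.8729, 0.2182).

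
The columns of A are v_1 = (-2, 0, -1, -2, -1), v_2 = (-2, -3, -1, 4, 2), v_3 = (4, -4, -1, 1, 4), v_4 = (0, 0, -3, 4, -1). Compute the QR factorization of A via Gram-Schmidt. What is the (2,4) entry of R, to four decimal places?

r_{24} = 2.6726

v_1 = (-2, 0, -1, -2, -1); ‖v_1‖ = 3.1623, so e_1 = (-0.6325, 0.0000, -0.3162, -0.6325, -0.3162).
e_1·v_2 = (-0.6325)·(-2) + 0.0000·(-3) + (-0.3162)·(-1) + (-0.6325)·4 + (-0.3162)·2 = -1.5811.
u_2 = v_2 + 1.5811·e_1 = (-3.0000, -3.0000, -1.5000, 3.0000, 1.5000).
‖u_2‖ = 5.6125, so e_2 = (-0.5345, -0.5345, -0.2673, 0.5345, 0.2673).
r_{24} = e_2·v_4 = 2.6726.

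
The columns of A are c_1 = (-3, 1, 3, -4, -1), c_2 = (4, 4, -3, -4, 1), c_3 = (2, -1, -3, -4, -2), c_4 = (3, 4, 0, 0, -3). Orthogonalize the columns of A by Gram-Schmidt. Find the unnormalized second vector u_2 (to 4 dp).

u_2 = (3.8333, 4.0556, -2.8333, -4.2222, 0.9444)

c_1 = (-3, 1, 3, -4, -1); ‖c_1‖ = 6.0000, so q_1 = (-0.5000, 0.1667, 0.5000, -0.6667, -0.1667).
q_1·c_2 = (-0.5000)·4 + 0.1667·4 + 0.5000·(-3) + (-0.6667)·(-4) + (-0.1667)·1 = -0.3333.
u_2 = c_2 + 0.3333·q_1 = (3.8333, 4.0556, -2.8333, -4.2222, 0.9444).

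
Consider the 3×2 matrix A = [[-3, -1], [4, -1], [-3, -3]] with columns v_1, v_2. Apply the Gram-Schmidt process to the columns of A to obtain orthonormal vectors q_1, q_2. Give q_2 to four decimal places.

q_2 = (-0.0974, -0.6429, -0.7598)

v_1 = (-3, 4, -3); ‖v_1‖ = 5.8310, so q_1 = (-0.5145, 0.6860, -0.5145).
q_1·v_2 = (-0.5145)·(-1) + 0.6860·(-1) + (-0.5145)·(-3) = 1.3720.
u_2 = v_2 − 1.3720·q_1 = (-0.2941, -1.9412, -2.2941).
‖u_2‖ = 3.0195, so q_2 = (-0.0974, -0.6429, -0.7598).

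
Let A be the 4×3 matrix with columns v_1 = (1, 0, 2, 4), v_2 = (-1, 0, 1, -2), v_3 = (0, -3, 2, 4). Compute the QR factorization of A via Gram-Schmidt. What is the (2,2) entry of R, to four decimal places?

e_1 = v_1/‖v_1‖ = (1, 0, 2, 4)/4.5826 = (0.2182, 0.0000, 0.4364, 0.8729).
r_{12} = e_1·v_2 = -1.5275.
u_2 = v_2 + 1.5275·e_1 = (-0.6667, 0.0000, 1.6667, -0.6667).
r_{22} = ‖u_2‖ = 1.9149.

r_{22} = 1.9149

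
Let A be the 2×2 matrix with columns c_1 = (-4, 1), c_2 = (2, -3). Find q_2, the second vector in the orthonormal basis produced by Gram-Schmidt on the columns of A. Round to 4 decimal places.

q_2 = (-0.2425, -0.9701)

c_1 = (-4, 1); ‖c_1‖ = 4.1231, so q_1 = (-0.9701, 0.2425).
q_1·c_2 = (-0.9701)·2 + 0.2425·(-3) = -2.6679.
u_2 = c_2 + 2.6679·q_1 = (-0.5882, -2.3529).
‖u_2‖ = 2.4254, so q_2 = (-0.2425, -0.9701).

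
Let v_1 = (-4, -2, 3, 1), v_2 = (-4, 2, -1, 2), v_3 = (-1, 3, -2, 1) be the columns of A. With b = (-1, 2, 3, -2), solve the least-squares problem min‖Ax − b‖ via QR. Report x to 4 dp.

e_1 = v_1/‖v_1‖ = (-4, -2, 3, 1)/5.4772 = (-0.7303, -0.3651, 0.5477, 0.1826).
r_{12} = e_1·v_2 = 2.0083.
u_2 = v_2 − 2.0083·e_1 = (-2.5333, 2.7333, -2.1000, 1.6333).
‖u_2‖ = 4.5789, so e_2 = (-0.5533, 0.5969, -0.4586, 0.3567).
r_{13} = e_1·v_3 = -1.2780; r_{23} = e_2·v_3 = 3.6180.
u_3 = v_3 + 1.2780·e_1 − 3.6180·e_2 = (0.0684, 0.3736, 0.3593, -0.0572).
‖u_3‖ = 0.5260, so e_3 = (0.1300, 0.7103, 0.6831, -0.1088).
Qᵀb = (1.2780, -0.3421, 3.5578).
Back-substitute: x_3 = 3.5578/0.5260 = 6.7644.
x_2 = (-0.3421 − 3.6180·6.7644)/4.5789 = -5.4195.
x_1 = (1.2780 − 2.0083·(-5.4195) + 1.2780·6.7644)/5.4772 = 3.7989.

x = (3.7989, -5.4195, 6.7644)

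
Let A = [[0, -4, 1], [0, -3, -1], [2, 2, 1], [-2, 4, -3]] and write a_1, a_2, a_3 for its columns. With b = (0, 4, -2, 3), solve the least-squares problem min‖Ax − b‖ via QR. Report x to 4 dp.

x = (0.7215, -0.5772, -2.2602)

a_1 = (0, 0, 2, -2); ‖a_1‖ = 2.8284, so e_1 = (0.0000, 0.0000, 0.7071, -0.7071).
e_1·a_2 = 0.0000·(-4) + 0.0000·(-3) + 0.7071·2 + (-0.7071)·4 = -1.4142.
u_2 = a_2 + 1.4142·e_1 = (-4.0000, -3.0000, 3.0000, 3.0000).
‖u_2‖ = 6.5574, so e_2 = (-0.6100, -0.4575, 0.4575, 0.4575).
e_1·a_3 = 0.0000·1 + 0.0000·(-1) + 0.7071·1 + (-0.7071)·(-3) = 2.8284; e_2·a_3 = (-0.6100)·1 + (-0.4575)·(-1) + 0.4575·1 + 0.4575·(-3) = -1.0675.
u_3 = a_3 − 2.8284·e_1 + 1.0675·e_2 = (0.3488, -1.4884, -0.5116, -0.5116).
‖u_3‖ = 1.6913, so e_3 = (0.2063, -0.8800, -0.3025, -0.3025).
Qᵀb = (-3.5355, -1.3725, -3.8226).
Back-substitute: x_3 = -3.8226/1.6913 = -2.2602.
x_2 = (-1.3725 + 1.0675·(-2.2602))/6.5574 = -0.5772.
x_1 = (-3.5355 + 1.4142·(-0.5772) − 2.8284·(-2.2602))/2.8284 = 0.7215.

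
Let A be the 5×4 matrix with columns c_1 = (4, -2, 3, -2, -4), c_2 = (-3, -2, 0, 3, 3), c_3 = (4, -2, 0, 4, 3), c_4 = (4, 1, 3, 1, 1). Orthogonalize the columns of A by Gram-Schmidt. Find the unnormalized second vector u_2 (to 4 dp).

c_1 = (4, -2, 3, -2, -4); ‖c_1‖ = 7.0000, so e_1 = (0.5714, -0.2857, 0.4286, -0.2857, -0.5714).
e_1·c_2 = 0.5714·(-3) + (-0.2857)·(-2) + 0.4286·0 + (-0.2857)·3 + (-0.5714)·3 = -3.7143.
u_2 = c_2 + 3.7143·e_1 = (-0.8776, -3.0612, 1.5918, 1.9388, 0.8776).

u_2 = (-0.8776, -3.0612, 1.5918, 1.9388, 0.8776)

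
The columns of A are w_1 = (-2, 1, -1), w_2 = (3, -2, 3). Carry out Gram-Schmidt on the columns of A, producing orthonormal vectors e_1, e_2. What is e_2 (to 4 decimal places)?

w_1 = (-2, 1, -1); ‖w_1‖ = 2.4495, so e_1 = (-0.8165, 0.4082, -0.4082).
e_1·w_2 = (-0.8165)·3 + 0.4082·(-2) + (-0.4082)·3 = -4.4907.
u_2 = w_2 + 4.4907·e_1 = (-0.6667, -0.1667, 1.1667).
‖u_2‖ = 1.3540, so e_2 = (-0.4924, -0.1231, 0.8616).

e_2 = (-0.4924, -0.1231, 0.8616)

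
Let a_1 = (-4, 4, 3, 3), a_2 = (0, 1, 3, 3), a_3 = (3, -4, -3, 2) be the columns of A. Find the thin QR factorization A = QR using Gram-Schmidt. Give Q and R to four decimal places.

Q = [[-0.5657, 0.5765, -0.1958], [0.5657, -0.2489, -0.2611], [0.4243, 0.5503, -0.6235], [0.4243, 0.5503, 0.7105]], R = [[7.0711, 3.1113, -4.3841], [0.0000, 3.0529, 2.1750], [0.0000, 0.0000, 3.7482]]

q_1 = a_1/‖a_1‖ = (-4, 4, 3, 3)/7.0711 = (-0.5657, 0.5657, 0.4243, 0.4243).
r_{12} = q_1·a_2 = 3.1113.
u_2 = a_2 − 3.1113·q_1 = (1.7600, -0.7600, 1.6800, 1.6800).
‖u_2‖ = 3.0529, so q_2 = (0.5765, -0.2489, 0.5503, 0.5503).
r_{13} = q_1·a_3 = -4.3841; r_{23} = q_2·a_3 = 2.1750.
u_3 = a_3 + 4.3841·q_1 − 2.1750·q_2 = (-0.7339, -0.9785, -2.3369, 2.6631).
‖u_3‖ = 3.7482, so q_3 = (-0.1958, -0.2611, -0.6235, 0.7105).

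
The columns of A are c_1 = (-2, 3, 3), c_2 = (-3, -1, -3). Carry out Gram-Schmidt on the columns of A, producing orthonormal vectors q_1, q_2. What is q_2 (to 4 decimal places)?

q_2 = (-0.8508, -0.0436, -0.5236)

q_1 = c_1/‖c_1‖ = (-2, 3, 3)/4.6904 = (-0.4264, 0.6396, 0.6396).
r_{12} = q_1·c_2 = -1.2792.
u_2 = c_2 + 1.2792·q_1 = (-3.5455, -0.1818, -2.1818).
‖u_2‖ = 4.1670, so q_2 = (-0.8508, -0.0436, -0.5236).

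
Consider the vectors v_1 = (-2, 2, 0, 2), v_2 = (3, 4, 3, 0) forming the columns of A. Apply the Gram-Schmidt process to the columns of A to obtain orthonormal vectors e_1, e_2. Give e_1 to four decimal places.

v_1 = (-2, 2, 0, 2); ‖v_1‖ = 3.4641, so e_1 = (-0.5774, 0.5774, 0.0000, 0.5774).

e_1 = (-0.5774, 0.5774, 0.0000, 0.5774)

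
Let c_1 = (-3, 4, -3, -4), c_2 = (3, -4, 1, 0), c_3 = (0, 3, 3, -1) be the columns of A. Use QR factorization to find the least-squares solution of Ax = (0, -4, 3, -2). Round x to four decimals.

x = (0.2273, 1.1104, 0.3896)

e_1 = c_1/‖c_1‖ = (-3, 4, -3, -4)/7.0711 = (-0.4243, 0.5657, -0.4243, -0.5657).
r_{12} = e_1·c_2 = -3.9598.
u_2 = c_2 + 3.9598·e_1 = (1.3200, -1.7600, -0.6800, -2.2400).
‖u_2‖ = 3.2125, so e_2 = (0.4109, -0.5479, -0.2117, -0.6973).
r_{13} = e_1·c_3 = 0.9899; r_{23} = e_2·c_3 = -1.5813.
u_3 = c_3 − 0.9899·e_1 + 1.5813·e_2 = (1.0698, 1.5736, 3.0853, -1.5426).
‖u_3‖ = 3.9395, so e_3 = (0.2716, 0.3995, 0.7832, -0.3916).
Qᵀb = (-2.4042, 2.9510, 1.5349).
Back-substitute: x_3 = 1.5349/3.9395 = 0.3896.
x_2 = (2.9510 + 1.5813·0.3896)/3.2125 = 1.1104.
x_1 = (-2.4042 + 3.9598·1.1104 − 0.9899·0.3896)/7.0711 = 0.2273.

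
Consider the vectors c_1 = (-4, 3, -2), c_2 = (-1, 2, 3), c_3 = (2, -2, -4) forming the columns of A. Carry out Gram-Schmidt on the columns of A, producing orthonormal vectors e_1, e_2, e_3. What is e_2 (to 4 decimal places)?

e_2 = (-0.1222, 0.4325, 0.8933)

c_1 = (-4, 3, -2); ‖c_1‖ = 5.3852, so e_1 = (-0.7428, 0.5571, -0.3714).
e_1·c_2 = (-0.7428)·(-1) + 0.5571·2 + (-0.3714)·3 = 0.7428.
u_2 = c_2 − 0.7428·e_1 = (-0.4483, 1.5862, 3.2759).
‖u_2‖ = 3.6672, so e_2 = (-0.1222, 0.4325, 0.8933).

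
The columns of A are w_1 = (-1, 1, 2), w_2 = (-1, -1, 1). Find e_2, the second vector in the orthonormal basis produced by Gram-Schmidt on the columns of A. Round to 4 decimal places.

e_2 = (-0.4364, -0.8729, 0.2182)

w_1 = (-1, 1, 2); ‖w_1‖ = 2.4495, so e_1 = (-0.4082, 0.4082, 0.8165).
e_1·w_2 = (-0.4082)·(-1) + 0.4082·(-1) + 0.8165·1 = 0.8165.
u_2 = w_2 − 0.8165·e_1 = (-0.6667, -1.3333, 0.3333).
‖u_2‖ = 1.5275, so e_2 = (-0.4364, -0.8729, 0.2182).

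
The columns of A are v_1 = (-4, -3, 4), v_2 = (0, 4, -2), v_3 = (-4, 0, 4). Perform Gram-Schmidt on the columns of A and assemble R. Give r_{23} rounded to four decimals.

r_{23} = 2.3776

v_1 = (-4, -3, 4); ‖v_1‖ = 6.4031, so e_1 = (-0.6247, -0.4685, 0.6247).
e_1·v_2 = (-0.6247)·0 + (-0.4685)·4 + 0.6247·(-2) = -3.1235.
u_2 = v_2 + 3.1235·e_1 = (-1.9512, 2.5366, -0.0488).
‖u_2‖ = 3.2006, so e_2 = (-0.6096, 0.7925, -0.0152).
r_{23} = e_2·v_3 = 2.3776.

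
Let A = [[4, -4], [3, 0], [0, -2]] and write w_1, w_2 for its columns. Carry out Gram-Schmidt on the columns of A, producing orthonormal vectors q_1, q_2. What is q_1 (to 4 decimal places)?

w_1 = (4, 3, 0); ‖w_1‖ = 5.0000, so q_1 = (0.8000, 0.6000, 0.0000).

q_1 = (0.8000, 0.6000, 0.0000)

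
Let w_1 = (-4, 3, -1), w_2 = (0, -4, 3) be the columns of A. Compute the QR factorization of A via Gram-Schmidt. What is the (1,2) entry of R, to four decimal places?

e_1 = w_1/‖w_1‖ = (-4, 3, -1)/5.0990 = (-0.7845, 0.5883, -0.1961).
r_{12} = e_1·w_2 = -2.9417.

r_{12} = -2.9417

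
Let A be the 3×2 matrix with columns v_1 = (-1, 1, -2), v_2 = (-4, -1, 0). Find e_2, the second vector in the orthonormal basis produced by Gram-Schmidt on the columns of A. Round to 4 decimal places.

v_1 = (-1, 1, -2); ‖v_1‖ = 2.4495, so e_1 = (-0.4082, 0.4082, -0.8165).
e_1·v_2 = (-0.4082)·(-4) + 0.4082·(-1) + (-0.8165)·0 = 1.2247.
u_2 = v_2 − 1.2247·e_1 = (-3.5000, -1.5000, 1.0000).
‖u_2‖ = 3.9370, so e_2 = (-0.8890, -0.3810, 0.2540).

e_2 = (-0.8890, -0.3810, 0.2540)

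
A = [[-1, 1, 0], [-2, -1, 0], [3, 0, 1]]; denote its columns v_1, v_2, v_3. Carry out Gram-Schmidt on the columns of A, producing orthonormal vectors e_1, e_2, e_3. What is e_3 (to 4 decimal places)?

e_3 = (0.5774, 0.5774, 0.5774)

e_1 = v_1/‖v_1‖ = (-1, -2, 3)/3.7417 = (-0.2673, -0.5345, 0.8018).
r_{12} = e_1·v_2 = 0.2673.
u_2 = v_2 − 0.2673·e_1 = (1.0714, -0.8571, -0.2143).
‖u_2‖ = 1.3887, so e_2 = (0.7715, -0.6172, -0.1543).
r_{13} = e_1·v_3 = 0.8018; r_{23} = e_2·v_3 = -0.1543.
u_3 = v_3 − 0.8018·e_1 + 0.1543·e_2 = (0.3333, 0.3333, 0.3333).
‖u_3‖ = 0.5774, so e_3 = (0.5774, 0.5774, 0.5774).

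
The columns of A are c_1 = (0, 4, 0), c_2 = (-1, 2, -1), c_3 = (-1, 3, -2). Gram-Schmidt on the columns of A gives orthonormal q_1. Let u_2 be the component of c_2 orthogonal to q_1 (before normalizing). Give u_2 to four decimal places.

c_1 = (0, 4, 0); ‖c_1‖ = 4.0000, so q_1 = (0.0000, 1.0000, 0.0000).
q_1·c_2 = 0.0000·(-1) + 1.0000·2 + 0.0000·(-1) = 2.0000.
u_2 = c_2 − 2.0000·q_1 = (-1.0000, 0.0000, -1.0000).

u_2 = (-1.0000, 0.0000, -1.0000)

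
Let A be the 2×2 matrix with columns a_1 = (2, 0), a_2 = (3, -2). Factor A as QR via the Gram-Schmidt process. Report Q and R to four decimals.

Q = [[1.0000, 0.0000], [0.0000, -1.0000]], R = [[2.0000, 3.0000], [0.0000, 2.0000]]

q_1 = a_1/‖a_1‖ = (2, 0)/2.0000 = (1.0000, 0.0000).
r_{12} = q_1·a_2 = 3.0000.
u_2 = a_2 − 3.0000·q_1 = (0.0000, -2.0000).
‖u_2‖ = 2.0000, so q_2 = (0.0000, -1.0000).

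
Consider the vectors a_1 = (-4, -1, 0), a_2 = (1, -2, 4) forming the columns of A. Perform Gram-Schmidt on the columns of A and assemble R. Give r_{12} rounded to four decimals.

q_1 = a_1/‖a_1‖ = (-4, -1, 0)/4.1231 = (-0.9701, -0.2425, 0.0000).
r_{12} = q_1·a_2 = -0.4851.

r_{12} = -0.4851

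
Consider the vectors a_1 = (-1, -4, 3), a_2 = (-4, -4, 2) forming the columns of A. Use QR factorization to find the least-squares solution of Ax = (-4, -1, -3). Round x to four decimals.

a_1 = (-1, -4, 3); ‖a_1‖ = 5.0990, so q_1 = (-0.1961, -0.7845, 0.5883).
q_1·a_2 = (-0.1961)·(-4) + (-0.7845)·(-4) + 0.5883·2 = 5.0990.
u_2 = a_2 − 5.0990·q_1 = (-3.0000, 0.0000, -1.0000).
‖u_2‖ = 3.1623, so q_2 = (-0.9487, 0.0000, -0.3162).
Qᵀb = (-0.1961, 4.7434).
Back-substitute: x_2 = 4.7434/3.1623 = 1.5000.
x_1 = (-0.1961 − 5.0990·1.5000)/5.0990 = -1.5385.

x = (-1.5385, 1.5000)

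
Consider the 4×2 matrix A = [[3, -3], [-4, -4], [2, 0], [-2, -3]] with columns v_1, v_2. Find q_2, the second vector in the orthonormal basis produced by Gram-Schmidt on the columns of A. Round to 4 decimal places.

v_1 = (3, -4, 2, -2); ‖v_1‖ = 5.7446, so q_1 = (0.5222, -0.6963, 0.3482, -0.3482).
q_1·v_2 = 0.5222·(-3) + (-0.6963)·(-4) + 0.3482·0 + (-0.3482)·(-3) = 2.2630.
u_2 = v_2 − 2.2630·q_1 = (-4.1818, -2.4242, -0.7879, -2.2121).
‖u_2‖ = 5.3739, so q_2 = (-0.7782, -0.4511, -0.1466, -0.4116).

q_2 = (-0.7782, -0.4511, -0.1466, -0.4116)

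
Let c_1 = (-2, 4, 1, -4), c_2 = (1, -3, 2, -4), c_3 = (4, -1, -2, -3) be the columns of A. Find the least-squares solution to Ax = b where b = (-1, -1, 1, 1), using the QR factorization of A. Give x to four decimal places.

c_1 = (-2, 4, 1, -4); ‖c_1‖ = 6.0828, so q_1 = (-0.3288, 0.6576, 0.1644, -0.6576).
q_1·c_2 = (-0.3288)·1 + 0.6576·(-3) + 0.1644·2 + (-0.6576)·(-4) = 0.6576.
u_2 = c_2 − 0.6576·q_1 = (1.2162, -3.4324, 1.8919, -3.5676).
‖u_2‖ = 5.4376, so q_2 = (0.2237, -0.6312, 0.3479, -0.6561).
q_1·c_3 = (-0.3288)·4 + 0.6576·(-1) + 0.1644·(-2) + (-0.6576)·(-3) = -0.3288; q_2·c_3 = 0.2237·4 + (-0.6312)·(-1) + 0.3479·(-2) + (-0.6561)·(-3) = 2.7983.
u_3 = c_3 + 0.3288·q_1 − 2.7983·q_2 = (3.2660, 0.9826, -2.9196, -1.3803).
‖u_3‖ = 4.6969, so q_3 = (0.6953, 0.2092, -0.6216, -0.2939).
Qᵀb = (-0.8220, 0.0994, -1.8200).
Back-substitute: x_3 = -1.8200/4.6969 = -0.3875.
x_2 = (0.0994 − 2.7983·(-0.3875))/5.4376 = 0.2177.
x_1 = (-0.8220 − 0.6576·0.2177 + 0.3288·(-0.3875))/6.0828 = -0.1796.

x = (-0.1796, 0.2177, -0.3875)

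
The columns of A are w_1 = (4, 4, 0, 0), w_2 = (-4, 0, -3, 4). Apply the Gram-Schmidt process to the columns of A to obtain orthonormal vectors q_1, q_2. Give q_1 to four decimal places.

q_1 = (0.7071, 0.7071, 0.0000, 0.0000)

q_1 = w_1/‖w_1‖ = (4, 4, 0, 0)/5.6569 = (0.7071, 0.7071, 0.0000, 0.0000).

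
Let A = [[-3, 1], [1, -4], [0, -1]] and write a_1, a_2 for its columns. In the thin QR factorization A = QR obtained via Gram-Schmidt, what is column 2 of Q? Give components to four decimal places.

a_1 = (-3, 1, 0); ‖a_1‖ = 3.1623, so q_1 = (-0.9487, 0.3162, 0.0000).
q_1·a_2 = (-0.9487)·1 + 0.3162·(-4) + 0.0000·(-1) = -2.2136.
u_2 = a_2 + 2.2136·q_1 = (-1.1000, -3.3000, -1.0000).
‖u_2‖ = 3.6194, so q_2 = (-0.3039, -0.9118, -0.2763).

q_2 = (-0.3039, -0.9118, -0.2763)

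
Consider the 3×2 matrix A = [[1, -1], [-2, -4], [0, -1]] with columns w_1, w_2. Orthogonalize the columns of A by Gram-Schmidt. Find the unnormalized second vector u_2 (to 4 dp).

q_1 = w_1/‖w_1‖ = (1, -2, 0)/2.2361 = (0.4472, -0.8944, 0.0000).
r_{12} = q_1·w_2 = 3.1305.
u_2 = w_2 − 3.1305·q_1 = (-2.4000, -1.2000, -1.0000).

u_2 = (-2.4000, -1.2000, -1.0000)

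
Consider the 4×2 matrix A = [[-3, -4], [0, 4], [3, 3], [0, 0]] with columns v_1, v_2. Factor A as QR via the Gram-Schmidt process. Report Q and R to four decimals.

v_1 = (-3, 0, 3, 0); ‖v_1‖ = 4.2426, so e_1 = (-0.7071, 0.0000, 0.7071, 0.0000).
e_1·v_2 = (-0.7071)·(-4) + 0.0000·4 + 0.7071·3 + 0.0000·0 = 4.9497.
u_2 = v_2 − 4.9497·e_1 = (-0.5000, 4.0000, -0.5000, 0.0000).
‖u_2‖ = 4.0620, so e_2 = (-0.1231, 0.9847, -0.1231, 0.0000).

Q = [[-0.7071, -0.1231], [0.0000, 0.9847], [0.7071, -0.1231], [0.0000, 0.0000]], R = [[4.2426, 4.9497], [0.0000, 4.0620]]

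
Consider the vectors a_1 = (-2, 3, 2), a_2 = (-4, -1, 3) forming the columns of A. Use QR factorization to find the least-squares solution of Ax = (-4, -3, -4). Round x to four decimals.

a_1 = (-2, 3, 2); ‖a_1‖ = 4.1231, so q_1 = (-0.4851, 0.7276, 0.4851).
q_1·a_2 = (-0.4851)·(-4) + 0.7276·(-1) + 0.4851·3 = 2.6679.
u_2 = a_2 − 2.6679·q_1 = (-2.7059, -2.9412, 1.7059).
‖u_2‖ = 4.3454, so q_2 = (-0.6227, -0.6769, 0.3926).
Qᵀb = (-2.1828, 2.9511).
Back-substitute: x_2 = 2.9511/4.3454 = 0.6791.
x_1 = (-2.1828 − 2.6679·0.6791)/4.1231 = -0.9688.

x = (-0.9688, 0.6791)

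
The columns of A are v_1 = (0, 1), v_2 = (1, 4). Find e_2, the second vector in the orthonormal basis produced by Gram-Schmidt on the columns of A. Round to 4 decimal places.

v_1 = (0, 1); ‖v_1‖ = 1.0000, so e_1 = (0.0000, 1.0000).
e_1·v_2 = 0.0000·1 + 1.0000·4 = 4.0000.
u_2 = v_2 − 4.0000·e_1 = (1.0000, 0.0000).
‖u_2‖ = 1.0000, so e_2 = (1.0000, 0.0000).

e_2 = (1.0000, 0.0000)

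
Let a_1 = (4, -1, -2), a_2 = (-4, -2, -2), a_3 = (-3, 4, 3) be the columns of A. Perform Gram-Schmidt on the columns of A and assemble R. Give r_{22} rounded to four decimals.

a_1 = (4, -1, -2); ‖a_1‖ = 4.5826, so e_1 = (0.8729, -0.2182, -0.4364).
e_1·a_2 = 0.8729·(-4) + (-0.2182)·(-2) + (-0.4364)·(-2) = -2.1822.
u_2 = a_2 + 2.1822·e_1 = (-2.0952, -2.4762, -2.9524).
r_{22} = ‖u_2‖ = 4.3861.

r_{22} = 4.3861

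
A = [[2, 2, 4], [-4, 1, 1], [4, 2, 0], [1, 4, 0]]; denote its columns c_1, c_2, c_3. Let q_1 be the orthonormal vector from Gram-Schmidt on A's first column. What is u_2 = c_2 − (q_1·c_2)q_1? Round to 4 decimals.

q_1 = c_1/‖c_1‖ = (2, -4, 4, 1)/6.0828 = (0.3288, -0.6576, 0.6576, 0.1644).
r_{12} = q_1·c_2 = 1.9728.
u_2 = c_2 − 1.9728·q_1 = (1.3514, 2.2973, 0.7027, 3.6757).

u_2 = (1.3514, 2.2973, 0.7027, 3.6757)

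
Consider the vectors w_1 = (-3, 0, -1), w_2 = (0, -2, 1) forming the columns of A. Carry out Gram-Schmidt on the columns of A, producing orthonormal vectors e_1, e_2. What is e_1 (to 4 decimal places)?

e_1 = (-0.9487, 0.0000, -0.3162)

e_1 = w_1/‖w_1‖ = (-3, 0, -1)/3.1623 = (-0.9487, 0.0000, -0.3162).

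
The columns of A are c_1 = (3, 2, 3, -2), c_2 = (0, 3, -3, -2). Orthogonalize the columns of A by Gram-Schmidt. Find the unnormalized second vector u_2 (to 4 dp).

u_2 = (-0.1154, 2.9231, -3.1154, -1.9231)

c_1 = (3, 2, 3, -2); ‖c_1‖ = 5.0990, so e_1 = (0.5883, 0.3922, 0.5883, -0.3922).
e_1·c_2 = 0.5883·0 + 0.3922·3 + 0.5883·(-3) + (-0.3922)·(-2) = 0.1961.
u_2 = c_2 − 0.1961·e_1 = (-0.1154, 2.9231, -3.1154, -1.9231).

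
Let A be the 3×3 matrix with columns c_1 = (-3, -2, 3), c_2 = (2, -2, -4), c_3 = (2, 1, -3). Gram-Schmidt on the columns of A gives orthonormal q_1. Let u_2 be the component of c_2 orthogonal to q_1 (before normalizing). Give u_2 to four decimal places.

u_2 = (0.0909, -3.2727, -2.0909)

c_1 = (-3, -2, 3); ‖c_1‖ = 4.6904, so q_1 = (-0.6396, -0.4264, 0.6396).
q_1·c_2 = (-0.6396)·2 + (-0.4264)·(-2) + 0.6396·(-4) = -2.9848.
u_2 = c_2 + 2.9848·q_1 = (0.0909, -3.2727, -2.0909).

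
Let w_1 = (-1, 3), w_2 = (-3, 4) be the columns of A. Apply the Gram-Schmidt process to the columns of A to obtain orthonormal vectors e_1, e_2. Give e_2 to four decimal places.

e_2 = (-0.9487, -0.3162)

e_1 = w_1/‖w_1‖ = (-1, 3)/3.1623 = (-0.3162, 0.9487).
r_{12} = e_1·w_2 = 4.7434.
u_2 = w_2 − 4.7434·e_1 = (-1.5000, -0.5000).
‖u_2‖ = 1.5811, so e_2 = (-0.9487, -0.3162).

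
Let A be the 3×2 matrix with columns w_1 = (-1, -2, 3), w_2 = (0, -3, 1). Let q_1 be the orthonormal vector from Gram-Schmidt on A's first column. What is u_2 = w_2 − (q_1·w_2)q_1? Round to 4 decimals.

u_2 = (0.6429, -1.7143, -0.9286)

q_1 = w_1/‖w_1‖ = (-1, -2, 3)/3.7417 = (-0.2673, -0.5345, 0.8018).
r_{12} = q_1·w_2 = 2.4054.
u_2 = w_2 − 2.4054·q_1 = (0.6429, -1.7143, -0.9286).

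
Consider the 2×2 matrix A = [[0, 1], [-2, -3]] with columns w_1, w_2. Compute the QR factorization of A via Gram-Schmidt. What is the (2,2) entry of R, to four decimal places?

r_{22} = 1.0000

w_1 = (0, -2); ‖w_1‖ = 2.0000, so q_1 = (0.0000, -1.0000).
q_1·w_2 = 0.0000·1 + (-1.0000)·(-3) = 3.0000.
u_2 = w_2 − 3.0000·q_1 = (1.0000, 0.0000).
r_{22} = ‖u_2‖ = 1.0000.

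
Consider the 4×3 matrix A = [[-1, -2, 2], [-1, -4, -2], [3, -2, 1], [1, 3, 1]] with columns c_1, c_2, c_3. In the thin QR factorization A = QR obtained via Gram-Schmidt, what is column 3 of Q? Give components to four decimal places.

q_3 = (0.8922, -0.4204, 0.1193, 0.1139)

c_1 = (-1, -1, 3, 1); ‖c_1‖ = 3.4641, so q_1 = (-0.2887, -0.2887, 0.8660, 0.2887).
q_1·c_2 = (-0.2887)·(-2) + (-0.2887)·(-4) + 0.8660·(-2) + 0.2887·3 = 0.8660.
u_2 = c_2 − 0.8660·q_1 = (-1.7500, -3.7500, -2.7500, 2.7500).
‖u_2‖ = 5.6789, so q_2 = (-0.3082, -0.6603, -0.4842, 0.4842).
q_1·c_3 = (-0.2887)·2 + (-0.2887)·(-2) + 0.8660·1 + 0.2887·1 = 1.1547; q_2·c_3 = (-0.3082)·2 + (-0.6603)·(-2) + (-0.4842)·1 + 0.4842·1 = 0.7044.
u_3 = c_3 − 1.1547·q_1 − 0.7044·q_2 = (2.5504, -1.2016, 0.3411, 0.3256).
‖u_3‖ = 2.8584, so q_3 = (0.8922, -0.4204, 0.1193, 0.1139).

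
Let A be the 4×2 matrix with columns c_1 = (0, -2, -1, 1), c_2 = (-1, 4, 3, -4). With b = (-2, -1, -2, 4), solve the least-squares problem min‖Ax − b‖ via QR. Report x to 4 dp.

e_1 = c_1/‖c_1‖ = (0, -2, -1, 1)/2.4495 = (0.0000, -0.8165, -0.4082, 0.4082).
r_{12} = e_1·c_2 = -6.1237.
u_2 = c_2 + 6.1237·e_1 = (-1.0000, -1.0000, 0.5000, -1.5000).
‖u_2‖ = 2.1213, so e_2 = (-0.4714, -0.4714, 0.2357, -0.7071).
Qᵀb = (3.2660, -1.8856).
Back-substitute: x_2 = -1.8856/2.1213 = -0.8889.
x_1 = (3.2660 + 6.1237·(-0.8889))/2.4495 = -0.8889.

x = (-0.8889, -0.8889)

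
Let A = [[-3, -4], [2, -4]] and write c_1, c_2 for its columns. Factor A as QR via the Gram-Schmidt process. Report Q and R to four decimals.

c_1 = (-3, 2); ‖c_1‖ = 3.6056, so e_1 = (-0.8321, 0.5547).
e_1·c_2 = (-0.8321)·(-4) + 0.5547·(-4) = 1.1094.
u_2 = c_2 − 1.1094·e_1 = (-3.0769, -4.6154).
‖u_2‖ = 5.5470, so e_2 = (-0.5547, -0.8321).

Q = [[-0.8321, -0.5547], [0.5547, -0.8321]], R = [[3.6056, 1.1094], [0.0000, 5.5470]]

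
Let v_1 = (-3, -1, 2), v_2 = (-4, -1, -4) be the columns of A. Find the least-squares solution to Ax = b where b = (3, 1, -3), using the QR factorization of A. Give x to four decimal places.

e_1 = v_1/‖v_1‖ = (-3, -1, 2)/3.7417 = (-0.8018, -0.2673, 0.5345).
r_{12} = e_1·v_2 = 1.3363.
u_2 = v_2 − 1.3363·e_1 = (-2.9286, -0.6429, -4.7143).
‖u_2‖ = 5.5870, so e_2 = (-0.5242, -0.1151, -0.8438).
Qᵀb = (-4.2762, 0.8438).
Back-substitute: x_2 = 0.8438/5.5870 = 0.1510.
x_1 = (-4.2762 − 1.3363·0.1510)/3.7417 = -1.1968.

x = (-1.1968, 0.1510)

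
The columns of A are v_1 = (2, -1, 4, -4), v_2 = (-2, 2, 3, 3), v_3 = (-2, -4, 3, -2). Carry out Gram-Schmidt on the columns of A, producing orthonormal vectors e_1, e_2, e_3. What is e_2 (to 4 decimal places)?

e_2 = (-0.3350, 0.3674, 0.7293, 0.4700)

e_1 = v_1/‖v_1‖ = (2, -1, 4, -4)/6.0828 = (0.3288, -0.1644, 0.6576, -0.6576).
r_{12} = e_1·v_2 = -0.9864.
u_2 = v_2 + 0.9864·e_1 = (-1.6757, 1.8378, 3.6486, 2.3514).
‖u_2‖ = 5.0027, so e_2 = (-0.3350, 0.3674, 0.7293, 0.4700).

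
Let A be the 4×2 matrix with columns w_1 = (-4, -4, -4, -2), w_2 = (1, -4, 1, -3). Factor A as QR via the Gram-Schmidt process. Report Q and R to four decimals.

Q = [[-0.5547, 0.4309], [-0.5547, -0.6065], [-0.5547, 0.4309], [-0.2774, -0.5107]], R = [[7.2111, 1.9415], [0.0000, 4.8198]]

w_1 = (-4, -4, -4, -2); ‖w_1‖ = 7.2111, so e_1 = (-0.5547, -0.5547, -0.5547, -0.2774).
e_1·w_2 = (-0.5547)·1 + (-0.5547)·(-4) + (-0.5547)·1 + (-0.2774)·(-3) = 1.9415.
u_2 = w_2 − 1.9415·e_1 = (2.0769, -2.9231, 2.0769, -2.4615).
‖u_2‖ = 4.8198, so e_2 = (0.4309, -0.6065, 0.4309, -0.5107).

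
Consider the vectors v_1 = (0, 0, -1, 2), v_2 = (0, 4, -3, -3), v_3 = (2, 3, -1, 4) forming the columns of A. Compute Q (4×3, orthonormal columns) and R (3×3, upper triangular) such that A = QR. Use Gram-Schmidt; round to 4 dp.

v_1 = (0, 0, -1, 2); ‖v_1‖ = 2.2361, so e_1 = (0.0000, 0.0000, -0.4472, 0.8944).
e_1·v_2 = 0.0000·0 + 0.0000·4 + (-0.4472)·(-3) + 0.8944·(-3) = -1.3416.
u_2 = v_2 + 1.3416·e_1 = (0.0000, 4.0000, -3.6000, -1.8000).
‖u_2‖ = 5.6745, so e_2 = (0.0000, 0.7049, -0.6344, -0.3172).
e_1·v_3 = 0.0000·2 + 0.0000·3 + (-0.4472)·(-1) + 0.8944·4 = 4.0249; e_2·v_3 = 0.0000·2 + 0.7049·3 + (-0.6344)·(-1) + (-0.3172)·4 = 1.4803.
u_3 = v_3 − 4.0249·e_1 − 1.4803·e_2 = (2.0000, 1.9565, 1.7391, 0.8696).
‖u_3‖ = 3.4072, so e_3 = (0.5870, 0.5742, 0.5104, 0.2552).

Q = [[0.0000, 0.0000, 0.5870], [0.0000, 0.7049, 0.5742], [-0.4472, -0.6344, 0.5104], [0.8944, -0.3172, 0.2552]], R = [[2.2361, -1.3416, 4.0249], [0.0000, 5.6745, 1.4803], [0.0000, 0.0000, 3.4072]]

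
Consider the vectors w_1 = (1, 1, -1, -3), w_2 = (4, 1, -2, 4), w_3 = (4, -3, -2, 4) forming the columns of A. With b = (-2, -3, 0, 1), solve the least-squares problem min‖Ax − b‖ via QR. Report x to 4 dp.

x = (-0.5667, -0.7625, 0.5569)

w_1 = (1, 1, -1, -3); ‖w_1‖ = 3.4641, so q_1 = (0.2887, 0.2887, -0.2887, -0.8660).
q_1·w_2 = 0.2887·4 + 0.2887·1 + (-0.2887)·(-2) + (-0.8660)·4 = -1.4434.
u_2 = w_2 + 1.4434·q_1 = (4.4167, 1.4167, -2.4167, 2.7500).
‖u_2‖ = 5.9090, so q_2 = (0.7474, 0.2397, -0.4090, 0.4654).
q_1·w_3 = 0.2887·4 + 0.2887·(-3) + (-0.2887)·(-2) + (-0.8660)·4 = -2.5981; q_2·w_3 = 0.7474·4 + 0.2397·(-3) + (-0.4090)·(-2) + 0.4654·4 = 4.9500.
u_3 = w_3 + 2.5981·q_1 − 4.9500·q_2 = (1.0501, -3.4368, -0.7255, -0.5537).
‖u_3‖ = 3.7077, so q_3 = (0.2832, -0.9269, -0.1957, -0.1493).
Qᵀb = (-2.3094, -1.7487, 2.0650).
Back-substitute: x_3 = 2.0650/3.7077 = 0.5569.
x_2 = (-1.7487 − 4.9500·0.5569)/5.9090 = -0.7625.
x_1 = (-2.3094 + 1.4434·(-0.7625) + 2.5981·0.5569)/3.4641 = -0.5667.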